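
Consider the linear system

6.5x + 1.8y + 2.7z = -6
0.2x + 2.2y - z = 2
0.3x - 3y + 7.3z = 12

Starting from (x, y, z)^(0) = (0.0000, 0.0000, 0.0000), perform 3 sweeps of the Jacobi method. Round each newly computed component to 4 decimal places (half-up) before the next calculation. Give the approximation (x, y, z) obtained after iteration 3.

(-2.2588, 2.0122, 2.4353)

Iteration 1:
  x = (-6 - (1.8)·0.0000 - (2.7)·0.0000) / (6.5) = -0.9231
  y = (2 - (0.2)·0.0000 - (-1)·0.0000) / (2.2) = 0.9091
  z = (12 - (0.3)·0.0000 - (-3)·0.0000) / (7.3) = 1.6438
Iteration 2:
  x = (-6 - (1.8)·0.9091 - (2.7)·1.6438) / (6.5) = -1.8576
  y = (2 - (0.2)·-0.9231 - (-1)·1.6438) / (2.2) = 1.7402
  z = (12 - (0.3)·-0.9231 - (-3)·0.9091) / (7.3) = 2.0554
Iteration 3:
  x = (-6 - (1.8)·1.7402 - (2.7)·2.0554) / (6.5) = -2.2588
  y = (2 - (0.2)·-1.8576 - (-1)·2.0554) / (2.2) = 2.0122
  z = (12 - (0.3)·-1.8576 - (-3)·1.7402) / (7.3) = 2.4353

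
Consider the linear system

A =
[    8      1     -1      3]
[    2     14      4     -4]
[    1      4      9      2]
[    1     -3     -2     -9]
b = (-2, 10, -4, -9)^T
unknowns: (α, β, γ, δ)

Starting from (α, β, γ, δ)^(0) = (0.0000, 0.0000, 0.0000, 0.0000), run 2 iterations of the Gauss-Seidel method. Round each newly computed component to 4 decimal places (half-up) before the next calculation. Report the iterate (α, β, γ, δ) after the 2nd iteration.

(-0.7708, 1.2927, -1.1309, 0.7348)

Iteration 1:
  α = (-2 - (1)·0.0000 - (-1)·0.0000 - (3)·0.0000) / (8) = -0.2500
  β = (10 - (2)·-0.2500 - (4)·0.0000 - (-4)·0.0000) / (14) = 0.7500
  γ = (-4 - (1)·-0.2500 - (4)·0.7500 - (2)·0.0000) / (9) = -0.7500
  δ = (-9 - (1)·-0.2500 - (-3)·0.7500 - (-2)·-0.7500) / (-9) = 0.8889
Iteration 2:
  α = (-2 - (1)·0.7500 - (-1)·-0.7500 - (3)·0.8889) / (8) = -0.7708
  β = (10 - (2)·-0.7708 - (4)·-0.7500 - (-4)·0.8889) / (14) = 1.2927
  γ = (-4 - (1)·-0.7708 - (4)·1.2927 - (2)·0.8889) / (9) = -1.1309
  δ = (-9 - (1)·-0.7708 - (-3)·1.2927 - (-2)·-1.1309) / (-9) = 0.7348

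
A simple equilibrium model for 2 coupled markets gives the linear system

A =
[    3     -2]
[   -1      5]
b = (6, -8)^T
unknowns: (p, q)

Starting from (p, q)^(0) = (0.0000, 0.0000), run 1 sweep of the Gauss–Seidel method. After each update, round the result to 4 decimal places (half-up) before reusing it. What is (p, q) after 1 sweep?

(2.0000, -1.2000)

Iteration 1:
  p = (6 - (-2)·0.0000) / (3) = 2.0000
  q = (-8 - (-1)·2.0000) / (5) = -1.2000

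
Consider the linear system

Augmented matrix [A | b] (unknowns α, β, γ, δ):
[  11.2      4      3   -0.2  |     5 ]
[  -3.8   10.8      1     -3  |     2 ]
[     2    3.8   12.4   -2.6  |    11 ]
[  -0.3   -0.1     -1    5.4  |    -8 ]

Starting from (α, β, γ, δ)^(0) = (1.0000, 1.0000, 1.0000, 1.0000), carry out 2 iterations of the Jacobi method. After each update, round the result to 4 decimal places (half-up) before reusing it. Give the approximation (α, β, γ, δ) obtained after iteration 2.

Iteration 1:
  α = (5 - (4)·1.0000 - (3)·1.0000 - (-0.2)·1.0000) / (11.2) = -0.1607
  β = (2 - (-3.8)·1.0000 - (1)·1.0000 - (-3)·1.0000) / (10.8) = 0.7222
  γ = (11 - (2)·1.0000 - (3.8)·1.0000 - (-2.6)·1.0000) / (12.4) = 0.6290
  δ = (-8 - (-0.3)·1.0000 - (-0.1)·1.0000 - (-1)·1.0000) / (5.4) = -1.2222
Iteration 2:
  α = (5 - (4)·0.7222 - (3)·0.6290 - (-0.2)·-1.2222) / (11.2) = -0.0018
  β = (2 - (-3.8)·-0.1607 - (1)·0.6290 - (-3)·-1.2222) / (10.8) = -0.2691
  γ = (11 - (2)·-0.1607 - (3.8)·0.7222 - (-2.6)·-1.2222) / (12.4) = 0.4354
  δ = (-8 - (-0.3)·-0.1607 - (-0.1)·0.7222 - (-1)·0.6290) / (5.4) = -1.3606

(-0.0018, -0.2691, 0.4354, -1.3606)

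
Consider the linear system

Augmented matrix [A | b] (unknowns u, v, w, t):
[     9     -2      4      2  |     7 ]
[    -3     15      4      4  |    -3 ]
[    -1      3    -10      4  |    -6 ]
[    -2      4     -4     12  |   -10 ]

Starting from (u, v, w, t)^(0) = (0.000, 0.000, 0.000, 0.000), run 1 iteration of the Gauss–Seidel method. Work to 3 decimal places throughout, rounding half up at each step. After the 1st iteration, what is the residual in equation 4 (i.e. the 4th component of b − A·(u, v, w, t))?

Iteration 1:
  u = (7 - (-2)·0.000 - (4)·0.000 - (2)·0.000) / (9) = 0.778
  v = (-3 - (-3)·0.778 - (4)·0.000 - (4)·0.000) / (15) = -0.044
  w = (-6 - (-1)·0.778 - (3)·-0.044 - (4)·0.000) / (-10) = 0.509
  t = (-10 - (-2)·0.778 - (4)·-0.044 - (-4)·0.509) / (12) = -0.519
Residual b − A·x = (-1.088, 0.034, 2.076, -0.004)

-0.004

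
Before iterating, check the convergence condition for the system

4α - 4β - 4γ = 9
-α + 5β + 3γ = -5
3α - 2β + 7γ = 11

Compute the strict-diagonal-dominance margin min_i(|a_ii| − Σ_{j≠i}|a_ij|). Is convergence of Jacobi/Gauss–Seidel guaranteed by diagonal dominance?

-4

row 1: |4| − (4+4) = -4
row 2: |5| − (1+3) = 1
row 3: |7| − (3+2) = 2
minimum over rows = -4 → not strictly diagonally dominant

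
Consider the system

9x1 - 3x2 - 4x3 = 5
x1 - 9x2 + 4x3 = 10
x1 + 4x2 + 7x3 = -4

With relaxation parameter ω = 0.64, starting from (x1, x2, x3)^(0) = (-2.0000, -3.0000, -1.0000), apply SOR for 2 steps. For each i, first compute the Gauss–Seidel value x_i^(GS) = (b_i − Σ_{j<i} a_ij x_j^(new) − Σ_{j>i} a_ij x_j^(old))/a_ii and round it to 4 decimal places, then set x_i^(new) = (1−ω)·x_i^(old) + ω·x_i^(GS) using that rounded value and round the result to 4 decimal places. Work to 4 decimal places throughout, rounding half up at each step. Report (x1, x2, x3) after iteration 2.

Iteration 1:
  x1: GS value = (5 - (-3)·-3.0000 - (-4)·-1.0000) / (9) = -0.8889;  x1 ← (1−ω)·-2.0000 + ω·-0.8889 = -1.2889
  x2: GS value = (10 - (1)·-1.2889 - (4)·-1.0000) / (-9) = -1.6988;  x2 ← (1−ω)·-3.0000 + ω·-1.6988 = -2.1672
  x3: GS value = (-4 - (1)·-1.2889 - (4)·-2.1672) / (7) = 0.8511;  x3 ← (1−ω)·-1.0000 + ω·0.8511 = 0.1847
Iteration 2:
  x1: GS value = (5 - (-3)·-2.1672 - (-4)·0.1847) / (9) = -0.0848;  x1 ← (1−ω)·-1.2889 + ω·-0.0848 = -0.5183
  x2: GS value = (10 - (1)·-0.5183 - (4)·0.1847) / (-9) = -1.0866;  x2 ← (1−ω)·-2.1672 + ω·-1.0866 = -1.4756
  x3: GS value = (-4 - (1)·-0.5183 - (4)·-1.4756) / (7) = 0.3458;  x3 ← (1−ω)·0.1847 + ω·0.3458 = 0.2878

(-0.5183, -1.4756, 0.2878)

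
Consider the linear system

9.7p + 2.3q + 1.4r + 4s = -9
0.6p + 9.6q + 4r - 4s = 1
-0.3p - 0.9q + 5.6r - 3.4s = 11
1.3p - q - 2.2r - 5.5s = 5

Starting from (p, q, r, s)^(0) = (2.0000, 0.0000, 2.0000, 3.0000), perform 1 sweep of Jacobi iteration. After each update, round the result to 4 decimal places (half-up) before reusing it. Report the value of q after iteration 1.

0.3958

Iteration 1:
  p = (-9 - (2.3)·0.0000 - (1.4)·2.0000 - (4)·3.0000) / (9.7) = -2.4536
  q = (1 - (0.6)·2.0000 - (4)·2.0000 - (-4)·3.0000) / (9.6) = 0.3958
  r = (11 - (-0.3)·2.0000 - (-0.9)·0.0000 - (-3.4)·3.0000) / (5.6) = 3.8929
  s = (5 - (1.3)·2.0000 - (-1)·0.0000 - (-2.2)·2.0000) / (-5.5) = -1.2364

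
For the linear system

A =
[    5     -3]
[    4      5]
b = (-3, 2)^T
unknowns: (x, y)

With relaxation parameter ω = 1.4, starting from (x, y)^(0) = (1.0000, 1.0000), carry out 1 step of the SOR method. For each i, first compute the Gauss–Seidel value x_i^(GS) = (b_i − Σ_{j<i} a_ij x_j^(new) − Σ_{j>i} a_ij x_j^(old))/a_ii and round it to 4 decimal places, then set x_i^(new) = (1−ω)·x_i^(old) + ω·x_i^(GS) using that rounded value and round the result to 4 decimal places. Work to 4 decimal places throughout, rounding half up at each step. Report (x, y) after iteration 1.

Iteration 1:
  x: GS value = (-3 - (-3)·1.0000) / (5) = 0.0000;  x ← (1−ω)·1.0000 + ω·0.0000 = -0.4000
  y: GS value = (2 - (4)·-0.4000) / (5) = 0.7200;  y ← (1−ω)·1.0000 + ω·0.7200 = 0.6080

(-0.4000, 0.6080)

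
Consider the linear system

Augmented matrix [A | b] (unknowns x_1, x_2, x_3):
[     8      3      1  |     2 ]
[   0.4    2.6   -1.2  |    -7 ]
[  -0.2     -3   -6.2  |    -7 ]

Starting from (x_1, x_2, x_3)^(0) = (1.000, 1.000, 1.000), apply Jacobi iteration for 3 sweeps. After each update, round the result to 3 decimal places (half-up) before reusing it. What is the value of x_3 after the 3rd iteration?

Iteration 1:
  x_1 = (2 - (3)·1.000 - (1)·1.000) / (8) = -0.250
  x_2 = (-7 - (0.4)·1.000 - (-1.2)·1.000) / (2.6) = -2.385
  x_3 = (-7 - (-0.2)·1.000 - (-3)·1.000) / (-6.2) = 0.613
Iteration 2:
  x_1 = (2 - (3)·-2.385 - (1)·0.613) / (8) = 1.068
  x_2 = (-7 - (0.4)·-0.250 - (-1.2)·0.613) / (2.6) = -2.371
  x_3 = (-7 - (-0.2)·-0.250 - (-3)·-2.385) / (-6.2) = 2.291
Iteration 3:
  x_1 = (2 - (3)·-2.371 - (1)·2.291) / (8) = 0.853
  x_2 = (-7 - (0.4)·1.068 - (-1.2)·2.291) / (2.6) = -1.799
  x_3 = (-7 - (-0.2)·1.068 - (-3)·-2.371) / (-6.2) = 2.242

2.242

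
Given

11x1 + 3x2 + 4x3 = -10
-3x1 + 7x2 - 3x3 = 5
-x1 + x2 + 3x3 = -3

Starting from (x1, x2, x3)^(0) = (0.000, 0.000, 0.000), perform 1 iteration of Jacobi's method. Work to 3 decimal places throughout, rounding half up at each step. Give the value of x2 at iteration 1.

Iteration 1:
  x1 = (-10 - (3)·0.000 - (4)·0.000) / (11) = -0.909
  x2 = (5 - (-3)·0.000 - (-3)·0.000) / (7) = 0.714
  x3 = (-3 - (-1)·0.000 - (1)·0.000) / (3) = -1.000

0.714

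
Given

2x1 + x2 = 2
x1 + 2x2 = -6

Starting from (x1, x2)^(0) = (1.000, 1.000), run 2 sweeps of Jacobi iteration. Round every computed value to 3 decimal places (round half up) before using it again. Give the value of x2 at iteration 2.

Iteration 1:
  x1 = (2 - (1)·1.000) / (2) = 0.500
  x2 = (-6 - (1)·1.000) / (2) = -3.500
Iteration 2:
  x1 = (2 - (1)·-3.500) / (2) = 2.750
  x2 = (-6 - (1)·0.500) / (2) = -3.250

-3.250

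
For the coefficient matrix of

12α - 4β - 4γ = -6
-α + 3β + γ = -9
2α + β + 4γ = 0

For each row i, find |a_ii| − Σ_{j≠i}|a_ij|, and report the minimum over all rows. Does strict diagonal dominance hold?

row 1: |12| − (4+4) = 4
row 2: |3| − (1+1) = 1
row 3: |4| − (2+1) = 1
minimum over rows = 1 → strictly diagonally dominant (convergence guaranteed)

1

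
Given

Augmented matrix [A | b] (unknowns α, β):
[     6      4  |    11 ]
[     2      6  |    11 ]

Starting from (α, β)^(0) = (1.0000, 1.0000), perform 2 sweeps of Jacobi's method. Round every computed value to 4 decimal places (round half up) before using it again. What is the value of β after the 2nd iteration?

1.4444

Iteration 1:
  α = (11 - (4)·1.0000) / (6) = 1.1667
  β = (11 - (2)·1.0000) / (6) = 1.5000
Iteration 2:
  α = (11 - (4)·1.5000) / (6) = 0.8333
  β = (11 - (2)·1.1667) / (6) = 1.4444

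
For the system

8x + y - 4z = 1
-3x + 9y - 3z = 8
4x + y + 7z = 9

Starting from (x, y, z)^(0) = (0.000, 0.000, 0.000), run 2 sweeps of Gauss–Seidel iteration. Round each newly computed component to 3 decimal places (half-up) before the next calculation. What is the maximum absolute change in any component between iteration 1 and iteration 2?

Iteration 1:
  x = (1 - (1)·0.000 - (-4)·0.000) / (8) = 0.125
  y = (8 - (-3)·0.125 - (-3)·0.000) / (9) = 0.931
  z = (9 - (4)·0.125 - (1)·0.931) / (7) = 1.081
Iteration 2:
  x = (1 - (1)·0.931 - (-4)·1.081) / (8) = 0.549
  y = (8 - (-3)·0.549 - (-3)·1.081) / (9) = 1.432
  z = (9 - (4)·0.549 - (1)·1.432) / (7) = 0.767
Change: (0.424, 0.501, -0.314) → max |·| = 0.501

0.501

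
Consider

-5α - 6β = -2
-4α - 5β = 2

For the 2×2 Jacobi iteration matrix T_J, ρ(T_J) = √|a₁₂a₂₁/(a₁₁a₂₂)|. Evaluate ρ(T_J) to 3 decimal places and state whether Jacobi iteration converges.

a₁₂a₂₁/(a₁₁a₂₂) = (-6)·(-4) / ((-5)·(-5)) = 0.960000
ρ = √|0.960000| = √0.960000 = 0.980
ρ < 1, so Jacobi converges

0.980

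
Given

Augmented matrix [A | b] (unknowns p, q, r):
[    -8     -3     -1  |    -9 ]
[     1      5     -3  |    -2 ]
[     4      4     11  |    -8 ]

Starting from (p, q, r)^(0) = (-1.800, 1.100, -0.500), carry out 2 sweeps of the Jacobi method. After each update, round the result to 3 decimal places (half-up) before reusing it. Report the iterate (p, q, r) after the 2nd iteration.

(1.312, -0.839, -0.885)

Iteration 1:
  p = (-9 - (-3)·1.100 - (-1)·-0.500) / (-8) = 0.775
  q = (-2 - (1)·-1.800 - (-3)·-0.500) / (5) = -0.340
  r = (-8 - (4)·-1.800 - (4)·1.100) / (11) = -0.473
Iteration 2:
  p = (-9 - (-3)·-0.340 - (-1)·-0.473) / (-8) = 1.312
  q = (-2 - (1)·0.775 - (-3)·-0.473) / (5) = -0.839
  r = (-8 - (4)·0.775 - (4)·-0.340) / (11) = -0.885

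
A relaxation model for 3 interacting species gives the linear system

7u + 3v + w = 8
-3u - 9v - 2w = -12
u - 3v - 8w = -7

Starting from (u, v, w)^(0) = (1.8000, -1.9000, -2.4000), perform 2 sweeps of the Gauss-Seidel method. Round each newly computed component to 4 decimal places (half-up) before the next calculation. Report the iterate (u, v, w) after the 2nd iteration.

(0.5643, 0.9786, 0.5786)

Iteration 1:
  u = (8 - (3)·-1.9000 - (1)·-2.4000) / (7) = 2.3000
  v = (-12 - (-3)·2.3000 - (-2)·-2.4000) / (-9) = 1.1000
  w = (-7 - (1)·2.3000 - (-3)·1.1000) / (-8) = 0.7500
Iteration 2:
  u = (8 - (3)·1.1000 - (1)·0.7500) / (7) = 0.5643
  v = (-12 - (-3)·0.5643 - (-2)·0.7500) / (-9) = 0.9786
  w = (-7 - (1)·0.5643 - (-3)·0.9786) / (-8) = 0.5786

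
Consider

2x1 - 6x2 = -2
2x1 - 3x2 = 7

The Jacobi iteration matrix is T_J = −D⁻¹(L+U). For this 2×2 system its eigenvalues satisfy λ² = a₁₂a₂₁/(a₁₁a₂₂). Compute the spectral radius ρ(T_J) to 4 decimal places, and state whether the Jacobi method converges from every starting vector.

a₁₂a₂₁/(a₁₁a₂₂) = (-6)·(2) / ((2)·(-3)) = 2.000000
ρ = √|2.000000| = √2.000000 = 1.4142
ρ > 1, so Jacobi diverges

1.4142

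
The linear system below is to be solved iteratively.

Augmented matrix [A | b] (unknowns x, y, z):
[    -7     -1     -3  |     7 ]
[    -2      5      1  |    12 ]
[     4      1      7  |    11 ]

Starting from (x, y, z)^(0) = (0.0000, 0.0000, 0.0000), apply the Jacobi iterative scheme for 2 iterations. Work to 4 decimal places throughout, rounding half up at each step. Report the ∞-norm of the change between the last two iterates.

1.0163

Iteration 1:
  x = (7 - (-1)·0.0000 - (-3)·0.0000) / (-7) = -1.0000
  y = (12 - (-2)·0.0000 - (1)·0.0000) / (5) = 2.4000
  z = (11 - (4)·0.0000 - (1)·0.0000) / (7) = 1.5714
Iteration 2:
  x = (7 - (-1)·2.4000 - (-3)·1.5714) / (-7) = -2.0163
  y = (12 - (-2)·-1.0000 - (1)·1.5714) / (5) = 1.6857
  z = (11 - (4)·-1.0000 - (1)·2.4000) / (7) = 1.8000
Change: (-1.0163, -0.7143, 0.2286) → max |·| = 1.0163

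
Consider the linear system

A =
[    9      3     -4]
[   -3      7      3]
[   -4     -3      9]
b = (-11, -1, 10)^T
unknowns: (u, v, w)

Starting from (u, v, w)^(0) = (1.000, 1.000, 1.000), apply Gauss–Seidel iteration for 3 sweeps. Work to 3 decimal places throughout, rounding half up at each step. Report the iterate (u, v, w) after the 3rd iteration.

Iteration 1:
  u = (-11 - (3)·1.000 - (-4)·1.000) / (9) = -1.111
  v = (-1 - (-3)·-1.111 - (3)·1.000) / (7) = -1.048
  w = (10 - (-4)·-1.111 - (-3)·-1.048) / (9) = 0.268
Iteration 2:
  u = (-11 - (3)·-1.048 - (-4)·0.268) / (9) = -0.754
  v = (-1 - (-3)·-0.754 - (3)·0.268) / (7) = -0.581
  w = (10 - (-4)·-0.754 - (-3)·-0.581) / (9) = 0.582
Iteration 3:
  u = (-11 - (3)·-0.581 - (-4)·0.582) / (9) = -0.770
  v = (-1 - (-3)·-0.770 - (3)·0.582) / (7) = -0.722
  w = (10 - (-4)·-0.770 - (-3)·-0.722) / (9) = 0.528

(-0.770, -0.722, 0.528)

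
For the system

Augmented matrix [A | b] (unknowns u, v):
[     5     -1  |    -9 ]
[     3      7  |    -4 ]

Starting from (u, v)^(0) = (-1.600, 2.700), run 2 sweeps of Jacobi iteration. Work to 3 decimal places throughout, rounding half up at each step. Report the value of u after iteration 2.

-1.777

Iteration 1:
  u = (-9 - (-1)·2.700) / (5) = -1.260
  v = (-4 - (3)·-1.600) / (7) = 0.114
Iteration 2:
  u = (-9 - (-1)·0.114) / (5) = -1.777
  v = (-4 - (3)·-1.260) / (7) = -0.031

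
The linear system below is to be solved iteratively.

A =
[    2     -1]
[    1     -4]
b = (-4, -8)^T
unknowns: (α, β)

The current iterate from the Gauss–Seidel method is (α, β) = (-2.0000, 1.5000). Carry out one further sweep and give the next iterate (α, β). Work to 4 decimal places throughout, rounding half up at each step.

One sweep:
  α = (-4 - (-1)·1.5000) / (2) = -1.2500
  β = (-8 - (1)·-1.2500) / (-4) = 1.6875

(-1.2500, 1.6875)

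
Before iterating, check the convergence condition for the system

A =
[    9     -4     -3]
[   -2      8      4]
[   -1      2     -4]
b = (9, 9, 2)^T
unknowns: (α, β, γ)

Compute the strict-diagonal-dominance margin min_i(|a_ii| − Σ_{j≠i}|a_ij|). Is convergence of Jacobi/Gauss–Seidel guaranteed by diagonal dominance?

1

row 1: |9| − (4+3) = 2
row 2: |8| − (2+4) = 2
row 3: |-4| − (1+2) = 1
minimum over rows = 1 → strictly diagonally dominant (convergence guaranteed)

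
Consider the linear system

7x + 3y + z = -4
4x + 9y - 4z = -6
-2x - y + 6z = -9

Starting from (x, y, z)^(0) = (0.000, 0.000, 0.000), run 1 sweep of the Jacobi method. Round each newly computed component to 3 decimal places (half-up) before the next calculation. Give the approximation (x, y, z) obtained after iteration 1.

Iteration 1:
  x = (-4 - (3)·0.000 - (1)·0.000) / (7) = -0.571
  y = (-6 - (4)·0.000 - (-4)·0.000) / (9) = -0.667
  z = (-9 - (-2)·0.000 - (-1)·0.000) / (6) = -1.500

(-0.571, -0.667, -1.500)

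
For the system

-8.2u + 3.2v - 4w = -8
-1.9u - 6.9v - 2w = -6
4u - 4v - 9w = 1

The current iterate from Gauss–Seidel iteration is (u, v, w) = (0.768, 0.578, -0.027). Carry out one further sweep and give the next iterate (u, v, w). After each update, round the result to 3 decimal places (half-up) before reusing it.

One sweep:
  u = (-8 - (3.2)·0.578 - (-4)·-0.027) / (-8.2) = 1.214
  v = (-6 - (-1.9)·1.214 - (-2)·-0.027) / (-6.9) = 0.543
  w = (1 - (4)·1.214 - (-4)·0.543) / (-9) = 0.187

(1.214, 0.543, 0.187)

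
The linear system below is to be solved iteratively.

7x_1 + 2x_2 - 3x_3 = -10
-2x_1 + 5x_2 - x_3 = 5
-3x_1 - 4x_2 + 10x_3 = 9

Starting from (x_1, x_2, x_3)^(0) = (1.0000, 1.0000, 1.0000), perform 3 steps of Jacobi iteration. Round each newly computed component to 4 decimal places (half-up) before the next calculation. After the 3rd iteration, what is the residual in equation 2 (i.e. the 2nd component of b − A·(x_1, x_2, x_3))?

-0.2204

Iteration 1:
  x_1 = (-10 - (2)·1.0000 - (-3)·1.0000) / (7) = -1.2857
  x_2 = (5 - (-2)·1.0000 - (-1)·1.0000) / (5) = 1.6000
  x_3 = (9 - (-3)·1.0000 - (-4)·1.0000) / (10) = 1.6000
Iteration 2:
  x_1 = (-10 - (2)·1.6000 - (-3)·1.6000) / (7) = -1.2000
  x_2 = (5 - (-2)·-1.2857 - (-1)·1.6000) / (5) = 0.8057
  x_3 = (9 - (-3)·-1.2857 - (-4)·1.6000) / (10) = 1.1543
Iteration 3:
  x_1 = (-10 - (2)·0.8057 - (-3)·1.1543) / (7) = -1.1641
  x_2 = (5 - (-2)·-1.2000 - (-1)·1.1543) / (5) = 0.7509
  x_3 = (9 - (-3)·-1.2000 - (-4)·0.8057) / (10) = 0.8623
Residual b − A·x = (-0.7662, -0.2204, -0.1117)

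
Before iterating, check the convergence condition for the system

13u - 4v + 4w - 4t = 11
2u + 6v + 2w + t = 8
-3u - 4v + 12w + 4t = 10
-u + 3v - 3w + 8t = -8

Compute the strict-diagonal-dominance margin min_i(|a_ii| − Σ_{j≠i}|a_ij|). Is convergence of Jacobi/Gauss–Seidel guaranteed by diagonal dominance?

1

row 1: |13| − (4+4+4) = 1
row 2: |6| − (2+2+1) = 1
row 3: |12| − (3+4+4) = 1
row 4: |8| − (1+3+3) = 1
minimum over rows = 1 → strictly diagonally dominant (convergence guaranteed)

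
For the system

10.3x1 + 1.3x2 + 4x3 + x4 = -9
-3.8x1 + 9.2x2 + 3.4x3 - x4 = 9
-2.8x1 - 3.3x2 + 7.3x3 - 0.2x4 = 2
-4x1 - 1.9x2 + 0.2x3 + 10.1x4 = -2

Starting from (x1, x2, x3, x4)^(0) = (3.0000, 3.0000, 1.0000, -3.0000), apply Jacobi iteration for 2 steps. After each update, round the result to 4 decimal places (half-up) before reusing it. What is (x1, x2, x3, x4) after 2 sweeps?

Iteration 1:
  x1 = (-9 - (1.3)·3.0000 - (4)·1.0000 - (1)·-3.0000) / (10.3) = -1.3495
  x2 = (9 - (-3.8)·3.0000 - (3.4)·1.0000 - (-1)·-3.0000) / (9.2) = 1.5217
  x3 = (2 - (-2.8)·3.0000 - (-3.3)·3.0000 - (-0.2)·-3.0000) / (7.3) = 2.6986
  x4 = (-2 - (-4)·3.0000 - (-1.9)·3.0000 - (0.2)·1.0000) / (10.1) = 1.5347
Iteration 2:
  x1 = (-9 - (1.3)·1.5217 - (4)·2.6986 - (1)·1.5347) / (10.3) = -2.2628
  x2 = (9 - (-3.8)·-1.3495 - (3.4)·2.6986 - (-1)·1.5347) / (9.2) = -0.4096
  x3 = (2 - (-2.8)·-1.3495 - (-3.3)·1.5217 - (-0.2)·1.5347) / (7.3) = 0.4863
  x4 = (-2 - (-4)·-1.3495 - (-1.9)·1.5217 - (0.2)·2.6986) / (10.1) = -0.4997

(-2.2628, -0.4096, 0.4863, -0.4997)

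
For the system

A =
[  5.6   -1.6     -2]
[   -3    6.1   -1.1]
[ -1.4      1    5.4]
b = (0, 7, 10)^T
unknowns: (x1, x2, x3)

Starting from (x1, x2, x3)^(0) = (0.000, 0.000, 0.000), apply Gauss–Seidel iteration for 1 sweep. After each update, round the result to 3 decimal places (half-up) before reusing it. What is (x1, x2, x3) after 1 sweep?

Iteration 1:
  x1 = (0 - (-1.6)·0.000 - (-2)·0.000) / (5.6) = 0.000
  x2 = (7 - (-3)·0.000 - (-1.1)·0.000) / (6.1) = 1.148
  x3 = (10 - (-1.4)·0.000 - (1)·1.148) / (5.4) = 1.639

(0.000, 1.148, 1.639)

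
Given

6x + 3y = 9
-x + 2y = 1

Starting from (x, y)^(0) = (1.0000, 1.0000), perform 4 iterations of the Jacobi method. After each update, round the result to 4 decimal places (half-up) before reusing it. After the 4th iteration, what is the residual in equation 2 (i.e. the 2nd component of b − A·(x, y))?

0.0000

Iteration 1:
  x = (9 - (3)·1.0000) / (6) = 1.0000
  y = (1 - (-1)·1.0000) / (2) = 1.0000
Iteration 2:
  x = (9 - (3)·1.0000) / (6) = 1.0000
  y = (1 - (-1)·1.0000) / (2) = 1.0000
Iteration 3:
  x = (9 - (3)·1.0000) / (6) = 1.0000
  y = (1 - (-1)·1.0000) / (2) = 1.0000
Iteration 4:
  x = (9 - (3)·1.0000) / (6) = 1.0000
  y = (1 - (-1)·1.0000) / (2) = 1.0000
Residual b − A·x = (0.0000, 0.0000)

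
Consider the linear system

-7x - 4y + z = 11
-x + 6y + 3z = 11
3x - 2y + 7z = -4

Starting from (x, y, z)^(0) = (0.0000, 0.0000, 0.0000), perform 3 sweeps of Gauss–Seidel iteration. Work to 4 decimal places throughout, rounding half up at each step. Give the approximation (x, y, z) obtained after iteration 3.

Iteration 1:
  x = (11 - (-4)·0.0000 - (1)·0.0000) / (-7) = -1.5714
  y = (11 - (-1)·-1.5714 - (3)·0.0000) / (6) = 1.5714
  z = (-4 - (3)·-1.5714 - (-2)·1.5714) / (7) = 0.5510
Iteration 2:
  x = (11 - (-4)·1.5714 - (1)·0.5510) / (-7) = -2.3907
  y = (11 - (-1)·-2.3907 - (3)·0.5510) / (6) = 1.1594
  z = (-4 - (3)·-2.3907 - (-2)·1.1594) / (7) = 0.7844
Iteration 3:
  x = (11 - (-4)·1.1594 - (1)·0.7844) / (-7) = -2.1219
  y = (11 - (-1)·-2.1219 - (3)·0.7844) / (6) = 1.0875
  z = (-4 - (3)·-2.1219 - (-2)·1.0875) / (7) = 0.6487

(-2.1219, 1.0875, 0.6487)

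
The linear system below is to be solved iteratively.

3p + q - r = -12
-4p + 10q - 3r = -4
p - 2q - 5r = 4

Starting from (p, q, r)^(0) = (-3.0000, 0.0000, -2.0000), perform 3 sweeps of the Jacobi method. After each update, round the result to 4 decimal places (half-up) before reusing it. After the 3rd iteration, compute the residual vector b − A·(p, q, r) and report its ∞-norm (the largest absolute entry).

Iteration 1:
  p = (-12 - (1)·0.0000 - (-1)·-2.0000) / (3) = -4.6667
  q = (-4 - (-4)·-3.0000 - (-3)·-2.0000) / (10) = -2.2000
  r = (4 - (1)·-3.0000 - (-2)·0.0000) / (-5) = -1.4000
Iteration 2:
  p = (-12 - (1)·-2.2000 - (-1)·-1.4000) / (3) = -3.7333
  q = (-4 - (-4)·-4.6667 - (-3)·-1.4000) / (10) = -2.6867
  r = (4 - (1)·-4.6667 - (-2)·-2.2000) / (-5) = -0.8533
Iteration 3:
  p = (-12 - (1)·-2.6867 - (-1)·-0.8533) / (3) = -3.3889
  q = (-4 - (-4)·-3.7333 - (-3)·-0.8533) / (10) = -2.1493
  r = (4 - (1)·-3.7333 - (-2)·-2.6867) / (-5) = -0.4720
Residual b − A·x = (-0.1560, 2.5214, 0.7303); ∞-norm = 2.5214

2.5214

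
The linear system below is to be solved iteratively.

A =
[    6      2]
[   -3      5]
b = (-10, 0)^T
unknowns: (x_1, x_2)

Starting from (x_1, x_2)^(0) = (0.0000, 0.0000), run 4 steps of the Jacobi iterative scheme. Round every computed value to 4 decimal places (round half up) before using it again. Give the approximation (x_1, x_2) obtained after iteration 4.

Iteration 1:
  x_1 = (-10 - (2)·0.0000) / (6) = -1.6667
  x_2 = (0 - (-3)·0.0000) / (5) = 0.0000
Iteration 2:
  x_1 = (-10 - (2)·0.0000) / (6) = -1.6667
  x_2 = (0 - (-3)·-1.6667) / (5) = -1.0000
Iteration 3:
  x_1 = (-10 - (2)·-1.0000) / (6) = -1.3333
  x_2 = (0 - (-3)·-1.6667) / (5) = -1.0000
Iteration 4:
  x_1 = (-10 - (2)·-1.0000) / (6) = -1.3333
  x_2 = (0 - (-3)·-1.3333) / (5) = -0.8000

(-1.3333, -0.8000)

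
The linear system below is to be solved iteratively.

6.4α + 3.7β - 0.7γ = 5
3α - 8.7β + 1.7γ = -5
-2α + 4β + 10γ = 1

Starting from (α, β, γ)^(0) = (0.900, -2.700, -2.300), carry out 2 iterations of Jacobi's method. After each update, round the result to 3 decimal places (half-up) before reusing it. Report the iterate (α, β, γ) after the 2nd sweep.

(0.678, 1.561, 0.344)

Iteration 1:
  α = (5 - (3.7)·-2.700 - (-0.7)·-2.300) / (6.4) = 2.091
  β = (-5 - (3)·0.900 - (1.7)·-2.300) / (-8.7) = 0.436
  γ = (1 - (-2)·0.900 - (4)·-2.700) / (10) = 1.360
Iteration 2:
  α = (5 - (3.7)·0.436 - (-0.7)·1.360) / (6.4) = 0.678
  β = (-5 - (3)·2.091 - (1.7)·1.360) / (-8.7) = 1.561
  γ = (1 - (-2)·2.091 - (4)·0.436) / (10) = 0.344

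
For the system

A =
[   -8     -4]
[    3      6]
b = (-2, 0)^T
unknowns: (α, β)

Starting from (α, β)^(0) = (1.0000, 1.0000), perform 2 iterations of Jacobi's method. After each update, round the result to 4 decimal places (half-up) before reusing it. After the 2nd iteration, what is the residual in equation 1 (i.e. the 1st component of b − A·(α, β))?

2.5000

Iteration 1:
  α = (-2 - (-4)·1.0000) / (-8) = -0.2500
  β = (0 - (3)·1.0000) / (6) = -0.5000
Iteration 2:
  α = (-2 - (-4)·-0.5000) / (-8) = 0.5000
  β = (0 - (3)·-0.2500) / (6) = 0.1250
Residual b − A·x = (2.5000, -2.2500)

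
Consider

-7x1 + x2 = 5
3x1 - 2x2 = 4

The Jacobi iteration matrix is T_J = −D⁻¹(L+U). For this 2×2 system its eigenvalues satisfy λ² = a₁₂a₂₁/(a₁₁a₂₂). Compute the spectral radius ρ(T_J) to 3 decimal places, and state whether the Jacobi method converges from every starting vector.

0.463

a₁₂a₂₁/(a₁₁a₂₂) = (1)·(3) / ((-7)·(-2)) = 0.214286
ρ = √|0.214286| = √0.214286 = 0.463
ρ < 1, so Jacobi converges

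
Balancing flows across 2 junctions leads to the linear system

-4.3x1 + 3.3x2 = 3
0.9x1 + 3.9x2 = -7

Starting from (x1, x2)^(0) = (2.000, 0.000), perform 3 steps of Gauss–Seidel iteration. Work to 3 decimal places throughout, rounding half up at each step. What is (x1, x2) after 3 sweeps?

(-1.729, -1.396)

Iteration 1:
  x1 = (3 - (3.3)·0.000) / (-4.3) = -0.698
  x2 = (-7 - (0.9)·-0.698) / (3.9) = -1.634
Iteration 2:
  x1 = (3 - (3.3)·-1.634) / (-4.3) = -1.952
  x2 = (-7 - (0.9)·-1.952) / (3.9) = -1.344
Iteration 3:
  x1 = (3 - (3.3)·-1.344) / (-4.3) = -1.729
  x2 = (-7 - (0.9)·-1.729) / (3.9) = -1.396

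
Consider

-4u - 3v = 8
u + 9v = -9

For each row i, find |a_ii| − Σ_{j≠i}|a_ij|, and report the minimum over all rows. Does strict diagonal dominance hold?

1

row 1: |-4| − (3) = 1
row 2: |9| − (1) = 8
minimum over rows = 1 → strictly diagonally dominant (convergence guaranteed)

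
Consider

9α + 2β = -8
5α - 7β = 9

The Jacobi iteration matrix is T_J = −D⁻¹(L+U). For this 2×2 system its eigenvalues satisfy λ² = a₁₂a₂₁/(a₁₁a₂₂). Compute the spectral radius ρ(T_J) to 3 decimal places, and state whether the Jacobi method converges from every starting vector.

a₁₂a₂₁/(a₁₁a₂₂) = (2)·(5) / ((9)·(-7)) = -0.158730
ρ = √|-0.158730| = √0.158730 = 0.398
ρ < 1, so Jacobi converges

0.398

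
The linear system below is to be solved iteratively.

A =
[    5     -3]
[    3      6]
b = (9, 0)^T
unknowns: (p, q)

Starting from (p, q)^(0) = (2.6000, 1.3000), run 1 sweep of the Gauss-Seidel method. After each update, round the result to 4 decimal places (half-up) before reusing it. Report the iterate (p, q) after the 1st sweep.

(2.5800, -1.2900)

Iteration 1:
  p = (9 - (-3)·1.3000) / (5) = 2.5800
  q = (0 - (3)·2.5800) / (6) = -1.2900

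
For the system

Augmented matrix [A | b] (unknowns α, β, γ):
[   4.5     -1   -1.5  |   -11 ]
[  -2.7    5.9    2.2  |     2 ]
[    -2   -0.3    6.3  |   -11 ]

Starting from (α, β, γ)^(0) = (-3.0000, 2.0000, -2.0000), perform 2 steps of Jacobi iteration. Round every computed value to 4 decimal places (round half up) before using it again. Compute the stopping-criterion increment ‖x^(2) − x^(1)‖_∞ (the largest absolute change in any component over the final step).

0.7095

Iteration 1:
  α = (-11 - (-1)·2.0000 - (-1.5)·-2.0000) / (4.5) = -2.6667
  β = (2 - (-2.7)·-3.0000 - (2.2)·-2.0000) / (5.9) = -0.2881
  γ = (-11 - (-2)·-3.0000 - (-0.3)·2.0000) / (6.3) = -2.6032
Iteration 2:
  α = (-11 - (-1)·-0.2881 - (-1.5)·-2.6032) / (4.5) = -3.3762
  β = (2 - (-2.7)·-2.6667 - (2.2)·-2.6032) / (5.9) = 0.0893
  γ = (-11 - (-2)·-2.6667 - (-0.3)·-0.2881) / (6.3) = -2.6063
Change: (-0.7095, 0.3774, -0.0031) → max |·| = 0.7095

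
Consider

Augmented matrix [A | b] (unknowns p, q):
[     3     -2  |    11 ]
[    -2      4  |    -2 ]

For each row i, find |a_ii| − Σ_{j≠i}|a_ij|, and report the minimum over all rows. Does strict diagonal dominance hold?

row 1: |3| − (2) = 1
row 2: |4| − (2) = 2
minimum over rows = 1 → strictly diagonally dominant (convergence guaranteed)

1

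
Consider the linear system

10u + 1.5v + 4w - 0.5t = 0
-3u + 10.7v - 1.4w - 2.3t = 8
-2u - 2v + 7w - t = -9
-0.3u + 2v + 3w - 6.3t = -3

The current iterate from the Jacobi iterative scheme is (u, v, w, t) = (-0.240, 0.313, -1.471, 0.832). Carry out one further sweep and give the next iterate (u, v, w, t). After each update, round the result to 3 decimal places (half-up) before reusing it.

One sweep:
  u = (0 - (1.5)·0.313 - (4)·-1.471 - (-0.5)·0.832) / (10) = 0.583
  v = (8 - (-3)·-0.240 - (-1.4)·-1.471 - (-2.3)·0.832) / (10.7) = 0.667
  w = (-9 - (-2)·-0.240 - (-2)·0.313 - (-1)·0.832) / (7) = -1.146
  t = (-3 - (-0.3)·-0.240 - (2)·0.313 - (3)·-1.471) / (-6.3) = -0.113

(0.583, 0.667, -1.146, -0.113)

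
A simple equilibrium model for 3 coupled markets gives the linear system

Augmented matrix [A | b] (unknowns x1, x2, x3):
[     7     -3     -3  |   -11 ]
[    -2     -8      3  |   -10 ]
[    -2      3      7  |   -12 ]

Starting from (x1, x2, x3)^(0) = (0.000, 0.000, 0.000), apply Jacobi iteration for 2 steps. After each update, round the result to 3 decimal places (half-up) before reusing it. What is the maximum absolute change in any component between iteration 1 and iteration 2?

0.985

Iteration 1:
  x1 = (-11 - (-3)·0.000 - (-3)·0.000) / (7) = -1.571
  x2 = (-10 - (-2)·0.000 - (3)·0.000) / (-8) = 1.250
  x3 = (-12 - (-2)·0.000 - (3)·0.000) / (7) = -1.714
Iteration 2:
  x1 = (-11 - (-3)·1.250 - (-3)·-1.714) / (7) = -1.770
  x2 = (-10 - (-2)·-1.571 - (3)·-1.714) / (-8) = 1.000
  x3 = (-12 - (-2)·-1.571 - (3)·1.250) / (7) = -2.699
Change: (-0.199, -0.250, -0.985) → max |·| = 0.985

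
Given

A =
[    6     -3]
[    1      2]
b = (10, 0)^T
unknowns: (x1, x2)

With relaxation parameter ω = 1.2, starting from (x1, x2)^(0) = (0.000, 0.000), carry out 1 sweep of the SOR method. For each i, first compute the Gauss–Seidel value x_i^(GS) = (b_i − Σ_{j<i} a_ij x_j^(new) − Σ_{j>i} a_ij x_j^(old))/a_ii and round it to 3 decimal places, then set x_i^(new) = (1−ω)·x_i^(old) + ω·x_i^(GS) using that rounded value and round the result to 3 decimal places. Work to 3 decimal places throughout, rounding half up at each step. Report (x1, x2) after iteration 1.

Iteration 1:
  x1: GS value = (10 - (-3)·0.000) / (6) = 1.667;  x1 ← (1−ω)·0.000 + ω·1.667 = 2.000
  x2: GS value = (0 - (1)·2.000) / (2) = -1.000;  x2 ← (1−ω)·0.000 + ω·-1.000 = -1.200

(2.000, -1.200)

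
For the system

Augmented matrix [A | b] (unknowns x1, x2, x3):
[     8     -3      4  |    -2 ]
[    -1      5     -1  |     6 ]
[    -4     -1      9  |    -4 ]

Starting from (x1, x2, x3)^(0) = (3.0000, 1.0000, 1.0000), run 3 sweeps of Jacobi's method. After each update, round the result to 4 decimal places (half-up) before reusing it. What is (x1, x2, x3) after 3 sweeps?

(0.4413, 1.1222, -0.2972)

Iteration 1:
  x1 = (-2 - (-3)·1.0000 - (4)·1.0000) / (8) = -0.3750
  x2 = (6 - (-1)·3.0000 - (-1)·1.0000) / (5) = 2.0000
  x3 = (-4 - (-4)·3.0000 - (-1)·1.0000) / (9) = 1.0000
Iteration 2:
  x1 = (-2 - (-3)·2.0000 - (4)·1.0000) / (8) = 0.0000
  x2 = (6 - (-1)·-0.3750 - (-1)·1.0000) / (5) = 1.3250
  x3 = (-4 - (-4)·-0.3750 - (-1)·2.0000) / (9) = -0.3889
Iteration 3:
  x1 = (-2 - (-3)·1.3250 - (4)·-0.3889) / (8) = 0.4413
  x2 = (6 - (-1)·0.0000 - (-1)·-0.3889) / (5) = 1.1222
  x3 = (-4 - (-4)·0.0000 - (-1)·1.3250) / (9) = -0.2972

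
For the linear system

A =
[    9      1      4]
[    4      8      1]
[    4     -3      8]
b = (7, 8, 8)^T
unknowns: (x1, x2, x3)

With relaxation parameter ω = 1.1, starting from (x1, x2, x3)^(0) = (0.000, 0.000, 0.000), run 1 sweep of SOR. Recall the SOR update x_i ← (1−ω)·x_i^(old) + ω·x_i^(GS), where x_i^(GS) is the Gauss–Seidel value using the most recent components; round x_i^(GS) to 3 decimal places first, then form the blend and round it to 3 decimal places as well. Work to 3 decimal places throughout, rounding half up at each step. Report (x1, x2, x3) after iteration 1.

(0.856, 0.629, 0.889)

Iteration 1:
  x1: GS value = (7 - (1)·0.000 - (4)·0.000) / (9) = 0.778;  x1 ← (1−ω)·0.000 + ω·0.778 = 0.856
  x2: GS value = (8 - (4)·0.856 - (1)·0.000) / (8) = 0.572;  x2 ← (1−ω)·0.000 + ω·0.572 = 0.629
  x3: GS value = (8 - (4)·0.856 - (-3)·0.629) / (8) = 0.808;  x3 ← (1−ω)·0.000 + ω·0.808 = 0.889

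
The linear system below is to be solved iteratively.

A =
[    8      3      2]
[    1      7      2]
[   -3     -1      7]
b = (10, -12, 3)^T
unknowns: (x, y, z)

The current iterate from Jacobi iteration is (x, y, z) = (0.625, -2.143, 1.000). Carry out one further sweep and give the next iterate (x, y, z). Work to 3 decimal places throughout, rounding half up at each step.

One sweep:
  x = (10 - (3)·-2.143 - (2)·1.000) / (8) = 1.804
  y = (-12 - (1)·0.625 - (2)·1.000) / (7) = -2.089
  z = (3 - (-3)·0.625 - (-1)·-2.143) / (7) = 0.390

(1.804, -2.089, 0.390)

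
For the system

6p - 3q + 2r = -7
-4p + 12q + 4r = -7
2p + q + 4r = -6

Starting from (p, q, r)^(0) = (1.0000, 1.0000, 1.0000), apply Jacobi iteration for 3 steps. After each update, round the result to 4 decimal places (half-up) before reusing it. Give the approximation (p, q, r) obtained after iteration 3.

Iteration 1:
  p = (-7 - (-3)·1.0000 - (2)·1.0000) / (6) = -1.0000
  q = (-7 - (-4)·1.0000 - (4)·1.0000) / (12) = -0.5833
  r = (-6 - (2)·1.0000 - (1)·1.0000) / (4) = -2.2500
Iteration 2:
  p = (-7 - (-3)·-0.5833 - (2)·-2.2500) / (6) = -0.7083
  q = (-7 - (-4)·-1.0000 - (4)·-2.2500) / (12) = -0.1667
  r = (-6 - (2)·-1.0000 - (1)·-0.5833) / (4) = -0.8542
Iteration 3:
  p = (-7 - (-3)·-0.1667 - (2)·-0.8542) / (6) = -0.9653
  q = (-7 - (-4)·-0.7083 - (4)·-0.8542) / (12) = -0.5347
  r = (-6 - (2)·-0.7083 - (1)·-0.1667) / (4) = -1.1042

(-0.9653, -0.5347, -1.1042)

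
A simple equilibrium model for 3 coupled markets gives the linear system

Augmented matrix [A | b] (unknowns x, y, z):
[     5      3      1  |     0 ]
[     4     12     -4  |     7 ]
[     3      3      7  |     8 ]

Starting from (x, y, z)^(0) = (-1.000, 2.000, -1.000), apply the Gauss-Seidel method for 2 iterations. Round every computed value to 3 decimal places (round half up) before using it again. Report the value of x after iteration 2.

Iteration 1:
  x = (0 - (3)·2.000 - (1)·-1.000) / (5) = -1.000
  y = (7 - (4)·-1.000 - (-4)·-1.000) / (12) = 0.583
  z = (8 - (3)·-1.000 - (3)·0.583) / (7) = 1.322
Iteration 2:
  x = (0 - (3)·0.583 - (1)·1.322) / (5) = -0.614
  y = (7 - (4)·-0.614 - (-4)·1.322) / (12) = 1.229
  z = (8 - (3)·-0.614 - (3)·1.229) / (7) = 0.879

-0.614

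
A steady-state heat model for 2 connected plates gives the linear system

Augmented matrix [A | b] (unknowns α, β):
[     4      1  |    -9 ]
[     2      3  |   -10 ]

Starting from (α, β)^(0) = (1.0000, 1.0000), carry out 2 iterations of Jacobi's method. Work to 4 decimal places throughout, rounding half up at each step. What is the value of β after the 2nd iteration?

Iteration 1:
  α = (-9 - (1)·1.0000) / (4) = -2.5000
  β = (-10 - (2)·1.0000) / (3) = -4.0000
Iteration 2:
  α = (-9 - (1)·-4.0000) / (4) = -1.2500
  β = (-10 - (2)·-2.5000) / (3) = -1.6667

-1.6667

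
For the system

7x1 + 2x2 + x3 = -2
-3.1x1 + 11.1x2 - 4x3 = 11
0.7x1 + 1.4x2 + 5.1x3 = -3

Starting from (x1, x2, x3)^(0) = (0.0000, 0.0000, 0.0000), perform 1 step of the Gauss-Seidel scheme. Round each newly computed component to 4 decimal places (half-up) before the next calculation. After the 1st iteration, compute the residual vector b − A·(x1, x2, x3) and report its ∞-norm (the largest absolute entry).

Iteration 1:
  x1 = (-2 - (2)·0.0000 - (1)·0.0000) / (7) = -0.2857
  x2 = (11 - (-3.1)·-0.2857 - (-4)·0.0000) / (11.1) = 0.9112
  x3 = (-3 - (0.7)·-0.2857 - (1.4)·0.9112) / (5.1) = -0.7992
Residual b − A·x = (-1.0233, -3.1968, 0.0002); ∞-norm = 3.1968

3.1968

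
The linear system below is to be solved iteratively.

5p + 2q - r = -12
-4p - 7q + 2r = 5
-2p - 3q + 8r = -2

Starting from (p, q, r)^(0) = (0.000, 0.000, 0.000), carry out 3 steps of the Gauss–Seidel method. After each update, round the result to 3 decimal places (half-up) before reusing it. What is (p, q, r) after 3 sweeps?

Iteration 1:
  p = (-12 - (2)·0.000 - (-1)·0.000) / (5) = -2.400
  q = (5 - (-4)·-2.400 - (2)·0.000) / (-7) = 0.657
  r = (-2 - (-2)·-2.400 - (-3)·0.657) / (8) = -0.604
Iteration 2:
  p = (-12 - (2)·0.657 - (-1)·-0.604) / (5) = -2.784
  q = (5 - (-4)·-2.784 - (2)·-0.604) / (-7) = 0.704
  r = (-2 - (-2)·-2.784 - (-3)·0.704) / (8) = -0.682
Iteration 3:
  p = (-12 - (2)·0.704 - (-1)·-0.682) / (5) = -2.818
  q = (5 - (-4)·-2.818 - (2)·-0.682) / (-7) = 0.701
  r = (-2 - (-2)·-2.818 - (-3)·0.701) / (8) = -0.692

(-2.818, 0.701, -0.692)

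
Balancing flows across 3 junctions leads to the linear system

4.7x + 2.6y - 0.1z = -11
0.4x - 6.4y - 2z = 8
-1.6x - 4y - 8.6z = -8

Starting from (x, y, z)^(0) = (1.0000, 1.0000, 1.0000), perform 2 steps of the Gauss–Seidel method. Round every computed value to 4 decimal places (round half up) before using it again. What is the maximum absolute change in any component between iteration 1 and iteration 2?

Iteration 1:
  x = (-11 - (2.6)·1.0000 - (-0.1)·1.0000) / (4.7) = -2.8723
  y = (8 - (0.4)·-2.8723 - (-2)·1.0000) / (-6.4) = -1.7420
  z = (-8 - (-1.6)·-2.8723 - (-4)·-1.7420) / (-8.6) = 2.2748
Iteration 2:
  x = (-11 - (2.6)·-1.7420 - (-0.1)·2.2748) / (4.7) = -1.3284
  y = (8 - (0.4)·-1.3284 - (-2)·2.2748) / (-6.4) = -2.0439
  z = (-8 - (-1.6)·-1.3284 - (-4)·-2.0439) / (-8.6) = 2.1280
Change: (1.5439, -0.3019, -0.1468) → max |·| = 1.5439

1.5439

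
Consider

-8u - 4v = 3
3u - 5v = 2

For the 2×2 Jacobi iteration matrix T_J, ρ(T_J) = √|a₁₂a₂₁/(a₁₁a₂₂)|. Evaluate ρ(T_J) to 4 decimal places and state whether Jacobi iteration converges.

0.5477

a₁₂a₂₁/(a₁₁a₂₂) = (-4)·(3) / ((-8)·(-5)) = -0.300000
ρ = √|-0.300000| = √0.300000 = 0.5477
ρ < 1, so Jacobi converges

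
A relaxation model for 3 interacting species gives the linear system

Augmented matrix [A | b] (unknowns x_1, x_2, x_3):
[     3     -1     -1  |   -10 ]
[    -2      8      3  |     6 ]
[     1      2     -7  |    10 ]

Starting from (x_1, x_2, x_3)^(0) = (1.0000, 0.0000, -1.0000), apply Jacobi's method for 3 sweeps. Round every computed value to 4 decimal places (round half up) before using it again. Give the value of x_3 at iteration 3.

Iteration 1:
  x_1 = (-10 - (-1)·0.0000 - (-1)·-1.0000) / (3) = -3.6667
  x_2 = (6 - (-2)·1.0000 - (3)·-1.0000) / (8) = 1.3750
  x_3 = (10 - (1)·1.0000 - (2)·0.0000) / (-7) = -1.2857
Iteration 2:
  x_1 = (-10 - (-1)·1.3750 - (-1)·-1.2857) / (3) = -3.3036
  x_2 = (6 - (-2)·-3.6667 - (3)·-1.2857) / (8) = 0.3155
  x_3 = (10 - (1)·-3.6667 - (2)·1.3750) / (-7) = -1.5595
Iteration 3:
  x_1 = (-10 - (-1)·0.3155 - (-1)·-1.5595) / (3) = -3.7480
  x_2 = (6 - (-2)·-3.3036 - (3)·-1.5595) / (8) = 0.5089
  x_3 = (10 - (1)·-3.3036 - (2)·0.3155) / (-7) = -1.8104

-1.8104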